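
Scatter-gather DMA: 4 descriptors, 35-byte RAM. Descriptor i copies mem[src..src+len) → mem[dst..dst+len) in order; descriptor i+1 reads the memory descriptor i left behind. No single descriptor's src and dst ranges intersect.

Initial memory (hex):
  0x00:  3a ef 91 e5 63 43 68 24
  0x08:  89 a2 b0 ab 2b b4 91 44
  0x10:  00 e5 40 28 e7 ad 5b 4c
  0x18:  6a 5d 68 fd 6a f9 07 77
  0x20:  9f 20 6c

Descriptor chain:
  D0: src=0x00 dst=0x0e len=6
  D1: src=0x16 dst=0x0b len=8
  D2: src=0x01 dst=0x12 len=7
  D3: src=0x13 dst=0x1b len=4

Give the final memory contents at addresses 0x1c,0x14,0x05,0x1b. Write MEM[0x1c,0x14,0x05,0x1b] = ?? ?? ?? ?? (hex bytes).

#0 dst[0x0e+6] := {0x3a,0xef,0x91,0xe5,0x63,0x43}
#1 dst[0x0b+8] := {0x5b,0x4c,0x6a,0x5d,0x68,0xfd,0x6a,0xf9}
#2 dst[0x12+7] := {0xef,0x91,0xe5,0x63,0x43,0x68,0x24}
#3 dst[0x1b+4] := {0x91,0xe5,0x63,0x43}
query mem[0x1c]=0xe5, mem[0x14]=0xe5, mem[0x05]=0x43, mem[0x1b]=0x91

MEM[0x1c,0x14,0x05,0x1b] = e5 e5 43 91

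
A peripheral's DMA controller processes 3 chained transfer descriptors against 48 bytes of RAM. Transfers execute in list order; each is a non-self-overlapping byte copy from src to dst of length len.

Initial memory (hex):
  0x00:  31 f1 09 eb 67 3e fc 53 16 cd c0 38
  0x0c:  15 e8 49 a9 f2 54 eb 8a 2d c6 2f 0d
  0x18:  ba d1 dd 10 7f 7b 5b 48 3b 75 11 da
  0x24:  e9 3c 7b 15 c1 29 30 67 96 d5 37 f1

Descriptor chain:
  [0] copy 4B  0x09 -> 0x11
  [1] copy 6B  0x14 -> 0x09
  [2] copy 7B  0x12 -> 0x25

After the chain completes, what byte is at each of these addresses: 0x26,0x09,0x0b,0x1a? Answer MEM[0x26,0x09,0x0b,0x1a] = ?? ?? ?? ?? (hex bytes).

D0: mem[0x11..0x14] <- [cd c0 38 15]
D1: mem[0x09..0x0e] <- [15 c6 2f 0d ba d1]
D2: mem[0x25..0x2b] <- [c0 38 15 c6 2f 0d ba]
query mem[0x26]=0x38, mem[0x09]=0x15, mem[0x0b]=0x2f, mem[0x1a]=0xdd

MEM[0x26,0x09,0x0b,0x1a] = 38 15 2f dd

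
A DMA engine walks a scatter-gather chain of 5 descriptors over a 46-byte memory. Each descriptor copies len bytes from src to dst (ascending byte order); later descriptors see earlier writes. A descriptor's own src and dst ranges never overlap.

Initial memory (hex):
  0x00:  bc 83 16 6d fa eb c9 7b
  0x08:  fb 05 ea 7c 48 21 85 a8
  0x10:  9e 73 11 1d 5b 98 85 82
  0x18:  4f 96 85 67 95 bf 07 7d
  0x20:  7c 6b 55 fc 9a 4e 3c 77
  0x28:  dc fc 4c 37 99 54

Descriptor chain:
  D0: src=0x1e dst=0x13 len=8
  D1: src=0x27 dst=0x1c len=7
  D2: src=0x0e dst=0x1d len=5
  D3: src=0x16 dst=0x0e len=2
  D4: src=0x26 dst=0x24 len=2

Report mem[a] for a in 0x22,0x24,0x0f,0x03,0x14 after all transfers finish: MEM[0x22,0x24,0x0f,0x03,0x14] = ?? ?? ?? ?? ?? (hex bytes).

MEM[0x22,0x24,0x0f,0x03,0x14] = 54 3c 55 6d 7d

  after D0: wrote 8B at 0x13 = 077d7c6b55fc9a4e
  after D1: wrote 7B at 0x1c = 77dcfc4c379954
  after D2: wrote 5B at 0x1d = 85a89e7311
  after D3: wrote 2B at 0x0e = 6b55
  after D4: wrote 2B at 0x24 = 3c77
query mem[0x22]=0x54, mem[0x24]=0x3c, mem[0x0f]=0x55, mem[0x03]=0x6d, mem[0x14]=0x7d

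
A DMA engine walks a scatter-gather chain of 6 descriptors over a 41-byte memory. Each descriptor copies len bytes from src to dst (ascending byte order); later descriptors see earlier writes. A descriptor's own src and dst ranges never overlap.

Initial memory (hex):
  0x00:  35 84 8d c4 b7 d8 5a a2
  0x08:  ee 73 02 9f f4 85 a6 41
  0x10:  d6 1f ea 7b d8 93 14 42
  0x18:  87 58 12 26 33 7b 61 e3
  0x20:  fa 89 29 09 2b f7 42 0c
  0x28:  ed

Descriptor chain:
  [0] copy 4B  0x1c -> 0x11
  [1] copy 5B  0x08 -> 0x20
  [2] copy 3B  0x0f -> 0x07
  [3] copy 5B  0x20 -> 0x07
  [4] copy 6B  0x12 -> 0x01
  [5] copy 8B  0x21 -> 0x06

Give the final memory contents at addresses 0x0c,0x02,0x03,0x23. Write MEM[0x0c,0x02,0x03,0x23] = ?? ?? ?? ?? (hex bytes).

[0] 0x1c->0x11 len=4 : 33 7b 61 e3
[1] 0x08->0x20 len=5 : ee 73 02 9f f4
[2] 0x0f->0x07 len=3 : 41 d6 33
[3] 0x20->0x07 len=5 : ee 73 02 9f f4
[4] 0x12->0x01 len=6 : 7b 61 e3 93 14 42
[5] 0x21->0x06 len=8 : 73 02 9f f4 f7 42 0c ed
query mem[0x0c]=0x0c, mem[0x02]=0x61, mem[0x03]=0xe3, mem[0x23]=0x9f

MEM[0x0c,0x02,0x03,0x23] = 0c 61 e3 9f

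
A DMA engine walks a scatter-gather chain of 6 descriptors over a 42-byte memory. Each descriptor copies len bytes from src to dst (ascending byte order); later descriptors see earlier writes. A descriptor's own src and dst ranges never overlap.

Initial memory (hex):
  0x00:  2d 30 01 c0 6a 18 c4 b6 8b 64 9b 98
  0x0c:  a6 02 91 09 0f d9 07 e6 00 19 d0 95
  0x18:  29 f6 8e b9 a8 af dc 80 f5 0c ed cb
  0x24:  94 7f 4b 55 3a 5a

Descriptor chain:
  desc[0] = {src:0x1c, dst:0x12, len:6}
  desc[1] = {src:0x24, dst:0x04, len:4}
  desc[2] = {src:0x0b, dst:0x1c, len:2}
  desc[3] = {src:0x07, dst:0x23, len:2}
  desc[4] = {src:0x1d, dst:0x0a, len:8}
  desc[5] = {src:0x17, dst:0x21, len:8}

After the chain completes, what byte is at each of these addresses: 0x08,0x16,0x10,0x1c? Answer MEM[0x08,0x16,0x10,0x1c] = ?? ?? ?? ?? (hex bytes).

MEM[0x08,0x16,0x10,0x1c] = 8b f5 55 98

D0: mem[0x12..0x17] <- [a8 af dc 80 f5 0c]
D1: mem[0x04..0x07] <- [94 7f 4b 55]
D2: mem[0x1c..0x1d] <- [98 a6]
D3: mem[0x23..0x24] <- [55 8b]
D4: mem[0x0a..0x11] <- [a6 dc 80 f5 0c ed 55 8b]
D5: mem[0x21..0x28] <- [0c 29 f6 8e b9 98 a6 dc]
query mem[0x08]=0x8b, mem[0x16]=0xf5, mem[0x10]=0x55, mem[0x1c]=0x98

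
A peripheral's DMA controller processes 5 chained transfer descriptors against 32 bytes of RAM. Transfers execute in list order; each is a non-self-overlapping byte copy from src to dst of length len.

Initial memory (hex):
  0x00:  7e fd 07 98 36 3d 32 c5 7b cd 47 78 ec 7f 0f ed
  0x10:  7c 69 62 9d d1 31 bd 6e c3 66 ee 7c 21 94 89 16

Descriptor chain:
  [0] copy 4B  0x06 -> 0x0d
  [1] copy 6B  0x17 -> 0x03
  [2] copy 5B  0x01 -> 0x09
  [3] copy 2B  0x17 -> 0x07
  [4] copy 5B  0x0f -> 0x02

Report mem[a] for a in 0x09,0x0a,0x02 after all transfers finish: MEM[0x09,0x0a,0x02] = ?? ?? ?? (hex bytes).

MEM[0x09,0x0a,0x02] = fd 07 7b

#0 dst[0x0d+4] := {0x32,0xc5,0x7b,0xcd}
#1 dst[0x03+6] := {0x6e,0xc3,0x66,0xee,0x7c,0x21}
#2 dst[0x09+5] := {0xfd,0x07,0x6e,0xc3,0x66}
#3 dst[0x07+2] := {0x6e,0xc3}
#4 dst[0x02+5] := {0x7b,0xcd,0x69,0x62,0x9d}
query mem[0x09]=0xfd, mem[0x0a]=0x07, mem[0x02]=0x7b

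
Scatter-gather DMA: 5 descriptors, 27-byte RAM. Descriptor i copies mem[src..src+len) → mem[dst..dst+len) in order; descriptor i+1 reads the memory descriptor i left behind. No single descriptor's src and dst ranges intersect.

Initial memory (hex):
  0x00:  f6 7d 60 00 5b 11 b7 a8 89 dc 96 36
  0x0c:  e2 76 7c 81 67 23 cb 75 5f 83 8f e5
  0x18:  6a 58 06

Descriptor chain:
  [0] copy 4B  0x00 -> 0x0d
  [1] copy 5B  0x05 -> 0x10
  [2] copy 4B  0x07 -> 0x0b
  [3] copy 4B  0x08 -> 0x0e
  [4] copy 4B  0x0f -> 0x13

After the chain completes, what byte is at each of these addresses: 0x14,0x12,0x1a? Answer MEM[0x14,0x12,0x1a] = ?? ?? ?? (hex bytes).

  after D0: wrote 4B at 0x0d = f67d6000
  after D1: wrote 5B at 0x10 = 11b7a889dc
  after D2: wrote 4B at 0x0b = a889dc96
  after D3: wrote 4B at 0x0e = 89dc96a8
  after D4: wrote 4B at 0x13 = dc96a8a8
query mem[0x14]=0x96, mem[0x12]=0xa8, mem[0x1a]=0x06

MEM[0x14,0x12,0x1a] = 96 a8 06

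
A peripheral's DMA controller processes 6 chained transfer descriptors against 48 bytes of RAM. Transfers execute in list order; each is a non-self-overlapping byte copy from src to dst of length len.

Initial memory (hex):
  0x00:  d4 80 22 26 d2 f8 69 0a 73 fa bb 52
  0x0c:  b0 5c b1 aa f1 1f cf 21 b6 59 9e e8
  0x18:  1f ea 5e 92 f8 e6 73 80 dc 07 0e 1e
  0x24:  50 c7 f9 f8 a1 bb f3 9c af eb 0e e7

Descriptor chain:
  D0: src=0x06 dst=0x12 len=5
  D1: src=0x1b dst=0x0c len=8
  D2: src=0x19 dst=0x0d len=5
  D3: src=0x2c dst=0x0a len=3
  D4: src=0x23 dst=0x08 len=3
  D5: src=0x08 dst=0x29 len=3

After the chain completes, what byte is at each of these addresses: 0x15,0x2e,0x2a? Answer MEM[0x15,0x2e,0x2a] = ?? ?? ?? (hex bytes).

MEM[0x15,0x2e,0x2a] = fa 0e 50

D0: mem[0x12..0x16] <- [69 0a 73 fa bb]
D1: mem[0x0c..0x13] <- [92 f8 e6 73 80 dc 07 0e]
D2: mem[0x0d..0x11] <- [ea 5e 92 f8 e6]
D3: mem[0x0a..0x0c] <- [af eb 0e]
D4: mem[0x08..0x0a] <- [1e 50 c7]
D5: mem[0x29..0x2b] <- [1e 50 c7]
query mem[0x15]=0xfa, mem[0x2e]=0x0e, mem[0x2a]=0x50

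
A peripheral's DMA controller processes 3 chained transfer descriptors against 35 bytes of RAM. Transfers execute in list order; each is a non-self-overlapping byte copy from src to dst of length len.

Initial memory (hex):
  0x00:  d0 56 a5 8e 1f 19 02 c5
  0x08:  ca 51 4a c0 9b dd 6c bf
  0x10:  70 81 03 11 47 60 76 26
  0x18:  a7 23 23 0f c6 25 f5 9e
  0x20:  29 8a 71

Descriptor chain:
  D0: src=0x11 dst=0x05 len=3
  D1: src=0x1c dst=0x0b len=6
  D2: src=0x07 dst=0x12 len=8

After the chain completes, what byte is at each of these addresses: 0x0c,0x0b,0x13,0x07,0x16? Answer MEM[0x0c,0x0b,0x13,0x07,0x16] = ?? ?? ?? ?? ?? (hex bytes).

[0] 0x11->0x05 len=3 : 81 03 11
[1] 0x1c->0x0b len=6 : c6 25 f5 9e 29 8a
[2] 0x07->0x12 len=8 : 11 ca 51 4a c6 25 f5 9e
query mem[0x0c]=0x25, mem[0x0b]=0xc6, mem[0x13]=0xca, mem[0x07]=0x11, mem[0x16]=0xc6

MEM[0x0c,0x0b,0x13,0x07,0x16] = 25 c6 ca 11 c6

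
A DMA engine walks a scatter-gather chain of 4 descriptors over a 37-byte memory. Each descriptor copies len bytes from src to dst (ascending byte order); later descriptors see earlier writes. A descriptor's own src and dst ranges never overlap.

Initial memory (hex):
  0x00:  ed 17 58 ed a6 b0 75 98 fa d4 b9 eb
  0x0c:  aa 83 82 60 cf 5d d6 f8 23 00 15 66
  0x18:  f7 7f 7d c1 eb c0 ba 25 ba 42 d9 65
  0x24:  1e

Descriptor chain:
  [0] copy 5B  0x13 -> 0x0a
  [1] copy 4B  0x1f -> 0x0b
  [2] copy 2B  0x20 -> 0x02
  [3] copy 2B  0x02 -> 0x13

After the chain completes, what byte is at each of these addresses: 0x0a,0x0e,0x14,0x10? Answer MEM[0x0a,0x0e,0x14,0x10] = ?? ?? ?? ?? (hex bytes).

MEM[0x0a,0x0e,0x14,0x10] = f8 d9 42 cf

[0] 0x13->0x0a len=5 : f8 23 00 15 66
[1] 0x1f->0x0b len=4 : 25 ba 42 d9
[2] 0x20->0x02 len=2 : ba 42
[3] 0x02->0x13 len=2 : ba 42
query mem[0x0a]=0xf8, mem[0x0e]=0xd9, mem[0x14]=0x42, mem[0x10]=0xcf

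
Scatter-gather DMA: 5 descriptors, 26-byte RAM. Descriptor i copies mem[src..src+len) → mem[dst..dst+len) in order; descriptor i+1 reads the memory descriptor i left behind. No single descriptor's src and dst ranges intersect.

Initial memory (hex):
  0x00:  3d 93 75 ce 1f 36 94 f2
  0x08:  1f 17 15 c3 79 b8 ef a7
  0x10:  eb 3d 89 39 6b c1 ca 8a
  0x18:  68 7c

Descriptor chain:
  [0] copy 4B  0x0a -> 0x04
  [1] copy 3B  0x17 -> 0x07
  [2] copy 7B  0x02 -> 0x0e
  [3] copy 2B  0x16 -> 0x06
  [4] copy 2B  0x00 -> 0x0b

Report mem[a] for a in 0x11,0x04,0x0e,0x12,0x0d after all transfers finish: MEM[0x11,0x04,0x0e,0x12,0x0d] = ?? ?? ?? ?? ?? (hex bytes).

#0 dst[0x04+4] := {0x15,0xc3,0x79,0xb8}
#1 dst[0x07+3] := {0x8a,0x68,0x7c}
#2 dst[0x0e+7] := {0x75,0xce,0x15,0xc3,0x79,0x8a,0x68}
#3 dst[0x06+2] := {0xca,0x8a}
#4 dst[0x0b+2] := {0x3d,0x93}
query mem[0x11]=0xc3, mem[0x04]=0x15, mem[0x0e]=0x75, mem[0x12]=0x79, mem[0x0d]=0xb8

MEM[0x11,0x04,0x0e,0x12,0x0d] = c3 15 75 79 b8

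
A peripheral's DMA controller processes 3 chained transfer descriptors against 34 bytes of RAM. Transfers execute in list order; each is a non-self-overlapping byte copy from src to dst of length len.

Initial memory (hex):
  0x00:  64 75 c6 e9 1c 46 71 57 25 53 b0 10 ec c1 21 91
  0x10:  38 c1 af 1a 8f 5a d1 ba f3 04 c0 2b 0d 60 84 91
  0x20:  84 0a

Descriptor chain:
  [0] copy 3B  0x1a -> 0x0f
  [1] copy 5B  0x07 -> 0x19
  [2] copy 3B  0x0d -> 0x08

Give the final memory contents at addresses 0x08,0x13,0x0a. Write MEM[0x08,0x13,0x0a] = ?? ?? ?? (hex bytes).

MEM[0x08,0x13,0x0a] = c1 1a c0

D0: mem[0x0f..0x11] <- [c0 2b 0d]
D1: mem[0x19..0x1d] <- [57 25 53 b0 10]
D2: mem[0x08..0x0a] <- [c1 21 c0]
query mem[0x08]=0xc1, mem[0x13]=0x1a, mem[0x0a]=0xc0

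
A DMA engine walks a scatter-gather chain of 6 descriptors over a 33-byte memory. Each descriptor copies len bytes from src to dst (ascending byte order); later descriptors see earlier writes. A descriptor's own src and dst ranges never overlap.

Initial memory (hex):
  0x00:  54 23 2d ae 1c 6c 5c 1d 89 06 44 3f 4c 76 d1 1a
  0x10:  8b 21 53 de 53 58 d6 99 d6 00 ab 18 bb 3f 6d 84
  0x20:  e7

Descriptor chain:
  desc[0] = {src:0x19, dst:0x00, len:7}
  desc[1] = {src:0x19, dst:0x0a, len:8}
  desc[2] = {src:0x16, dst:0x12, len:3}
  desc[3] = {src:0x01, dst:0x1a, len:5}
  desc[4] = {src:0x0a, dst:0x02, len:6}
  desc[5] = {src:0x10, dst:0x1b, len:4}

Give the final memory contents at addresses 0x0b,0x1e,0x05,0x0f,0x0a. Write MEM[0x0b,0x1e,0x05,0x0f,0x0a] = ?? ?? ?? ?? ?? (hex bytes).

#0 dst[0x00+7] := {0x00,0xab,0x18,0xbb,0x3f,0x6d,0x84}
#1 dst[0x0a+8] := {0x00,0xab,0x18,0xbb,0x3f,0x6d,0x84,0xe7}
#2 dst[0x12+3] := {0xd6,0x99,0xd6}
#3 dst[0x1a+5] := {0xab,0x18,0xbb,0x3f,0x6d}
#4 dst[0x02+6] := {0x00,0xab,0x18,0xbb,0x3f,0x6d}
#5 dst[0x1b+4] := {0x84,0xe7,0xd6,0x99}
query mem[0x0b]=0xab, mem[0x1e]=0x99, mem[0x05]=0xbb, mem[0x0f]=0x6d, mem[0x0a]=0x00

MEM[0x0b,0x1e,0x05,0x0f,0x0a] = ab 99 bb 6d 00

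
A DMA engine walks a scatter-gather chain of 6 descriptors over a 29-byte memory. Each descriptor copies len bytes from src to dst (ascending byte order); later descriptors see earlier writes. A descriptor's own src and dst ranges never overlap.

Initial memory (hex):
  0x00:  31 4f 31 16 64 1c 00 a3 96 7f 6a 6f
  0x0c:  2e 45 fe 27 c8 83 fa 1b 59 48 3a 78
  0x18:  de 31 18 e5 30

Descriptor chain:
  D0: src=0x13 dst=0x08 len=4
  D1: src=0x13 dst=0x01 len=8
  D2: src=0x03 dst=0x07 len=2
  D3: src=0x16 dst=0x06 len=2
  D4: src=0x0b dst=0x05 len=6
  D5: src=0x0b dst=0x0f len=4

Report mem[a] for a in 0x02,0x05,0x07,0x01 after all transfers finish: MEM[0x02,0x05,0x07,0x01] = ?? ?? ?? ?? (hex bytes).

MEM[0x02,0x05,0x07,0x01] = 59 3a 45 1b

[0] 0x13->0x08 len=4 : 1b 59 48 3a
[1] 0x13->0x01 len=8 : 1b 59 48 3a 78 de 31 18
[2] 0x03->0x07 len=2 : 48 3a
[3] 0x16->0x06 len=2 : 3a 78
[4] 0x0b->0x05 len=6 : 3a 2e 45 fe 27 c8
[5] 0x0b->0x0f len=4 : 3a 2e 45 fe
query mem[0x02]=0x59, mem[0x05]=0x3a, mem[0x07]=0x45, mem[0x01]=0x1b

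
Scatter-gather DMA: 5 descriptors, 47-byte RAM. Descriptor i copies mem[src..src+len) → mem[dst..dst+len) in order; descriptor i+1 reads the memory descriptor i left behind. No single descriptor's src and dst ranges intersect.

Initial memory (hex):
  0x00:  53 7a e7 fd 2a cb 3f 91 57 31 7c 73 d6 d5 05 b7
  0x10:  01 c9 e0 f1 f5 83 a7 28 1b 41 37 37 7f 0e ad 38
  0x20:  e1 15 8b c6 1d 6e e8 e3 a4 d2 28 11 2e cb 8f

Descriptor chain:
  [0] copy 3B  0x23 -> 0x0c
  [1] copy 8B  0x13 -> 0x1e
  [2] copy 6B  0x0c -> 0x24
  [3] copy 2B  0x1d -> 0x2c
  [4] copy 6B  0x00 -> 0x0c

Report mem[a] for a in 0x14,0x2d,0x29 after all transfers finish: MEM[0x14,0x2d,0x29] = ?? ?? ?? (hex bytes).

MEM[0x14,0x2d,0x29] = f5 f1 c9

D0: mem[0x0c..0x0e] <- [c6 1d 6e]
D1: mem[0x1e..0x25] <- [f1 f5 83 a7 28 1b 41 37]
D2: mem[0x24..0x29] <- [c6 1d 6e b7 01 c9]
D3: mem[0x2c..0x2d] <- [0e f1]
D4: mem[0x0c..0x11] <- [53 7a e7 fd 2a cb]
query mem[0x14]=0xf5, mem[0x2d]=0xf1, mem[0x29]=0xc9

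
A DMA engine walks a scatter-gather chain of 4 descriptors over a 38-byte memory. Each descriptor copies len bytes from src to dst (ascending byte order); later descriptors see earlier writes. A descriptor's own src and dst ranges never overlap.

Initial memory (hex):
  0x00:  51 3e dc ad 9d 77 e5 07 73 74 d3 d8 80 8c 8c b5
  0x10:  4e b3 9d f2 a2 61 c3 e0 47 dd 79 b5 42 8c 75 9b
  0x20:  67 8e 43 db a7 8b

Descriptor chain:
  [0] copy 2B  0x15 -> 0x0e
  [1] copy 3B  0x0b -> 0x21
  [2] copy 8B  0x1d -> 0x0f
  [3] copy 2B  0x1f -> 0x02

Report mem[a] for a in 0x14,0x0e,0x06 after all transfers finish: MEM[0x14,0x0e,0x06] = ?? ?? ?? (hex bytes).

MEM[0x14,0x0e,0x06] = 80 61 e5

#0 dst[0x0e+2] := {0x61,0xc3}
#1 dst[0x21+3] := {0xd8,0x80,0x8c}
#2 dst[0x0f+8] := {0x8c,0x75,0x9b,0x67,0xd8,0x80,0x8c,0xa7}
#3 dst[0x02+2] := {0x9b,0x67}
query mem[0x14]=0x80, mem[0x0e]=0x61, mem[0x06]=0xe5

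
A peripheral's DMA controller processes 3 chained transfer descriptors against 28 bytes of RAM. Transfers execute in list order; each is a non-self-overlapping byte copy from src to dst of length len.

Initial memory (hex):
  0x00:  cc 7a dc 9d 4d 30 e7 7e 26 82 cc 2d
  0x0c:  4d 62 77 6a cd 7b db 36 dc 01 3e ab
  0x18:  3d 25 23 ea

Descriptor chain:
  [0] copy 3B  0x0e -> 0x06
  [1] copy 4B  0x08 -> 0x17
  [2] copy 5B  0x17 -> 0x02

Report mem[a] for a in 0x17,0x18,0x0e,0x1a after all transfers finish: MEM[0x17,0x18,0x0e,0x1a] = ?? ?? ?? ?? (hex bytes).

MEM[0x17,0x18,0x0e,0x1a] = cd 82 77 2d

#0 dst[0x06+3] := {0x77,0x6a,0xcd}
#1 dst[0x17+4] := {0xcd,0x82,0xcc,0x2d}
#2 dst[0x02+5] := {0xcd,0x82,0xcc,0x2d,0xea}
query mem[0x17]=0xcd, mem[0x18]=0x82, mem[0x0e]=0x77, mem[0x1a]=0x2d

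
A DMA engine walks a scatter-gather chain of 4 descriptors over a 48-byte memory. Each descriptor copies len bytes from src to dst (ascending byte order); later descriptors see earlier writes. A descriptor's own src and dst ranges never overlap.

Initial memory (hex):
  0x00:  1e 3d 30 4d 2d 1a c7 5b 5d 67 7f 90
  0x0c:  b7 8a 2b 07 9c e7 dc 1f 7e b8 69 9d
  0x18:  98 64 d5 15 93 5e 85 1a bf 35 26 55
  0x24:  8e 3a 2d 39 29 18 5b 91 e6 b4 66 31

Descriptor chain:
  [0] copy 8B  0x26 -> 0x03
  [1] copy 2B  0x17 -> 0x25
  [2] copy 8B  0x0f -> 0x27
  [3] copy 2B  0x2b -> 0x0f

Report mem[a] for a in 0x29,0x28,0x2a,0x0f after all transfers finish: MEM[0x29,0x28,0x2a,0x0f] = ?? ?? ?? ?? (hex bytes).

MEM[0x29,0x28,0x2a,0x0f] = e7 9c dc 1f

D0: mem[0x03..0x0a] <- [2d 39 29 18 5b 91 e6 b4]
D1: mem[0x25..0x26] <- [9d 98]
D2: mem[0x27..0x2e] <- [07 9c e7 dc 1f 7e b8 69]
D3: mem[0x0f..0x10] <- [1f 7e]
query mem[0x29]=0xe7, mem[0x28]=0x9c, mem[0x2a]=0xdc, mem[0x0f]=0x1f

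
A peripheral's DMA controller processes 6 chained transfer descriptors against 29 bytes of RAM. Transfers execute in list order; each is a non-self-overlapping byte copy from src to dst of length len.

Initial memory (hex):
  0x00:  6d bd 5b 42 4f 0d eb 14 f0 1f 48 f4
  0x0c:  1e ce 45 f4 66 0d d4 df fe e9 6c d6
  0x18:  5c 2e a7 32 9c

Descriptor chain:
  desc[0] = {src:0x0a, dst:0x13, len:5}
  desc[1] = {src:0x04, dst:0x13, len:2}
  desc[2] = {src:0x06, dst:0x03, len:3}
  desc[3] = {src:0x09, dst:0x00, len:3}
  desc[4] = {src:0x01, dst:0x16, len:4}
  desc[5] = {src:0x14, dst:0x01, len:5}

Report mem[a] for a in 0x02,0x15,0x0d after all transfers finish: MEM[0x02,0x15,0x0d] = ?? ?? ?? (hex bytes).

  after D0: wrote 5B at 0x13 = 48f41ece45
  after D1: wrote 2B at 0x13 = 4f0d
  after D2: wrote 3B at 0x03 = eb14f0
  after D3: wrote 3B at 0x00 = 1f48f4
  after D4: wrote 4B at 0x16 = 48f4eb14
  after D5: wrote 5B at 0x01 = 0d1e48f4eb
query mem[0x02]=0x1e, mem[0x15]=0x1e, mem[0x0d]=0xce

MEM[0x02,0x15,0x0d] = 1e 1e ce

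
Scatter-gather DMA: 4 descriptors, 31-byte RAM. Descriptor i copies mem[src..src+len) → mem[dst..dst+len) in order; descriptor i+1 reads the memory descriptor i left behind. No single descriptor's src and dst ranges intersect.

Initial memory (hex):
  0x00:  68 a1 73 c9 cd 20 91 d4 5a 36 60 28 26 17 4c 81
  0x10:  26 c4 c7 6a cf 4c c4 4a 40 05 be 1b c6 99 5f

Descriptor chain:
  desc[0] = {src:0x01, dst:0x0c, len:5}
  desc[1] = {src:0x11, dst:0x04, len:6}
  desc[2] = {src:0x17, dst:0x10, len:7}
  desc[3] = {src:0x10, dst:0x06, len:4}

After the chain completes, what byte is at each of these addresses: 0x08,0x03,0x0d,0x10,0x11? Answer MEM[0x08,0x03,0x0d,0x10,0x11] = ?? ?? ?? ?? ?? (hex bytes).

[0] 0x01->0x0c len=5 : a1 73 c9 cd 20
[1] 0x11->0x04 len=6 : c4 c7 6a cf 4c c4
[2] 0x17->0x10 len=7 : 4a 40 05 be 1b c6 99
[3] 0x10->0x06 len=4 : 4a 40 05 be
query mem[0x08]=0x05, mem[0x03]=0xc9, mem[0x0d]=0x73, mem[0x10]=0x4a, mem[0x11]=0x40

MEM[0x08,0x03,0x0d,0x10,0x11] = 05 c9 73 4a 40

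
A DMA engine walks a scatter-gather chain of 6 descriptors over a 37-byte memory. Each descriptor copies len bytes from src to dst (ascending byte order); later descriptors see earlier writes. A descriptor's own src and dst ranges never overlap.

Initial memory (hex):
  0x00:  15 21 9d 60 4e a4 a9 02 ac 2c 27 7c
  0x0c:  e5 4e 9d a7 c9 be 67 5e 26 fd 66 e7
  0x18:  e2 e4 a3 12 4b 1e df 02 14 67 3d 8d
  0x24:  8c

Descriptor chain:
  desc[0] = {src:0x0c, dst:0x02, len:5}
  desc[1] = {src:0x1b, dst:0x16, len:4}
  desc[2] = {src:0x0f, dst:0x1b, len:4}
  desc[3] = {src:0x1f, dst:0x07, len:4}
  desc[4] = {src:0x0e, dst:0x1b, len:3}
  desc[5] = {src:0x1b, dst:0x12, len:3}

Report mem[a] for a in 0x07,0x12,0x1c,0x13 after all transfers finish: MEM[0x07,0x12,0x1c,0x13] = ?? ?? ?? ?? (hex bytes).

MEM[0x07,0x12,0x1c,0x13] = 02 9d a7 a7

#0 dst[0x02+5] := {0xe5,0x4e,0x9d,0xa7,0xc9}
#1 dst[0x16+4] := {0x12,0x4b,0x1e,0xdf}
#2 dst[0x1b+4] := {0xa7,0xc9,0xbe,0x67}
#3 dst[0x07+4] := {0x02,0x14,0x67,0x3d}
#4 dst[0x1b+3] := {0x9d,0xa7,0xc9}
#5 dst[0x12+3] := {0x9d,0xa7,0xc9}
query mem[0x07]=0x02, mem[0x12]=0x9d, mem[0x1c]=0xa7, mem[0x13]=0xa7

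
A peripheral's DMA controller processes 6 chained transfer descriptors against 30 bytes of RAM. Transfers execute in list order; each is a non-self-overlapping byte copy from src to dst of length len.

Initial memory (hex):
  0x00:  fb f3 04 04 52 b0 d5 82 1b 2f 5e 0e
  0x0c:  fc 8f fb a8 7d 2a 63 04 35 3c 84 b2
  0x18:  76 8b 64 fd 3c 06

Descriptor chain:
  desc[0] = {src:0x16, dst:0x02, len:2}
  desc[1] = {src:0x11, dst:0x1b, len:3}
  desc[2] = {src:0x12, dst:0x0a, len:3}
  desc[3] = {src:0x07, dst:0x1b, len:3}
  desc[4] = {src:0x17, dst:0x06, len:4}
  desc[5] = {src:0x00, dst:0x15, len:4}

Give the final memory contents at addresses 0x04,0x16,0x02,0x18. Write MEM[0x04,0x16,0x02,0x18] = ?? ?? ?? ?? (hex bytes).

[0] 0x16->0x02 len=2 : 84 b2
[1] 0x11->0x1b len=3 : 2a 63 04
[2] 0x12->0x0a len=3 : 63 04 35
[3] 0x07->0x1b len=3 : 82 1b 2f
[4] 0x17->0x06 len=4 : b2 76 8b 64
[5] 0x00->0x15 len=4 : fb f3 84 b2
query mem[0x04]=0x52, mem[0x16]=0xf3, mem[0x02]=0x84, mem[0x18]=0xb2

MEM[0x04,0x16,0x02,0x18] = 52 f3 84 b2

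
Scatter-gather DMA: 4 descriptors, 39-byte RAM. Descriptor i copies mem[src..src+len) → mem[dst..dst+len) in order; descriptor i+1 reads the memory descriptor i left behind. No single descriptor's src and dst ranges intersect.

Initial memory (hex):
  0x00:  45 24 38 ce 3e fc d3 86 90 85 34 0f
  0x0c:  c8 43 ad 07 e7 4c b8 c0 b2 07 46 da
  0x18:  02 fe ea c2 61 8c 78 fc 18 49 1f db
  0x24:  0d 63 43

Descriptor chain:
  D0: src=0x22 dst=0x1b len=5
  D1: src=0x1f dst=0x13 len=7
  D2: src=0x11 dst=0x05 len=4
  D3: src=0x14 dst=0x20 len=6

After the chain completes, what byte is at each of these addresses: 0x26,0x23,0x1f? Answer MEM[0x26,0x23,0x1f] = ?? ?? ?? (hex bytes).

MEM[0x26,0x23,0x1f] = 43 db 43

#0 dst[0x1b+5] := {0x1f,0xdb,0x0d,0x63,0x43}
#1 dst[0x13+7] := {0x43,0x18,0x49,0x1f,0xdb,0x0d,0x63}
#2 dst[0x05+4] := {0x4c,0xb8,0x43,0x18}
#3 dst[0x20+6] := {0x18,0x49,0x1f,0xdb,0x0d,0x63}
query mem[0x26]=0x43, mem[0x23]=0xdb, mem[0x1f]=0x43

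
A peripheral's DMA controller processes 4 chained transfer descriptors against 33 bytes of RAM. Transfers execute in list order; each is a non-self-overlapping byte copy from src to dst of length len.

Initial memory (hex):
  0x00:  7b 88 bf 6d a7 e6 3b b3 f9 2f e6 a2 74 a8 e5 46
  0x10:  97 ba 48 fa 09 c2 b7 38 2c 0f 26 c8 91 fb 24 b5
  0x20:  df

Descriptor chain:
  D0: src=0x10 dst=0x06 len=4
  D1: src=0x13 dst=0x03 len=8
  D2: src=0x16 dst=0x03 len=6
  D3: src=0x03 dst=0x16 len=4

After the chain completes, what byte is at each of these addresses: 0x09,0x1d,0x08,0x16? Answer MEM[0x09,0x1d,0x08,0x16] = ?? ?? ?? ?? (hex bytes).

#0 dst[0x06+4] := {0x97,0xba,0x48,0xfa}
#1 dst[0x03+8] := {0xfa,0x09,0xc2,0xb7,0x38,0x2c,0x0f,0x26}
#2 dst[0x03+6] := {0xb7,0x38,0x2c,0x0f,0x26,0xc8}
#3 dst[0x16+4] := {0xb7,0x38,0x2c,0x0f}
query mem[0x09]=0x0f, mem[0x1d]=0xfb, mem[0x08]=0xc8, mem[0x16]=0xb7

MEM[0x09,0x1d,0x08,0x16] = 0f fb c8 b7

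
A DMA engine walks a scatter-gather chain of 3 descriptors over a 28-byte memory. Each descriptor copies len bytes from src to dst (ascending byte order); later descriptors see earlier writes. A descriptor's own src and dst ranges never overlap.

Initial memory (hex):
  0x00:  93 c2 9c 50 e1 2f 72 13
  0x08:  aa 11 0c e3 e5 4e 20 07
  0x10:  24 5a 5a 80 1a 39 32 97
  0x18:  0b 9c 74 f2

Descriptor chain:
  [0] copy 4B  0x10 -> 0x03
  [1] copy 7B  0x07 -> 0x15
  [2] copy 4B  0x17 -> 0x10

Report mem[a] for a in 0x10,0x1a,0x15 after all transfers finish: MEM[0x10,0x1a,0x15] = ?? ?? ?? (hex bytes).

[0] 0x10->0x03 len=4 : 24 5a 5a 80
[1] 0x07->0x15 len=7 : 13 aa 11 0c e3 e5 4e
[2] 0x17->0x10 len=4 : 11 0c e3 e5
query mem[0x10]=0x11, mem[0x1a]=0xe5, mem[0x15]=0x13

MEM[0x10,0x1a,0x15] = 11 e5 13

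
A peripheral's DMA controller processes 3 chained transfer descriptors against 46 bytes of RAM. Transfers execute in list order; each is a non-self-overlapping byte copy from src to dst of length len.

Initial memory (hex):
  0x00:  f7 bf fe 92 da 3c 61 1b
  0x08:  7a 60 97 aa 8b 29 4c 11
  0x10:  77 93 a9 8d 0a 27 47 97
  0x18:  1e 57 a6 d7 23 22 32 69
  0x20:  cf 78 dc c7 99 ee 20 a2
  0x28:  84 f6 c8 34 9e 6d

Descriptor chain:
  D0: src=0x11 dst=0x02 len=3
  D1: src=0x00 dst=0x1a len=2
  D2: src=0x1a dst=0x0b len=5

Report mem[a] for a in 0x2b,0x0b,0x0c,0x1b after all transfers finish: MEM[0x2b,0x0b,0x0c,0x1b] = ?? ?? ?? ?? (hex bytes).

[0] 0x11->0x02 len=3 : 93 a9 8d
[1] 0x00->0x1a len=2 : f7 bf
[2] 0x1a->0x0b len=5 : f7 bf 23 22 32
query mem[0x2b]=0x34, mem[0x0b]=0xf7, mem[0x0c]=0xbf, mem[0x1b]=0xbf

MEM[0x2b,0x0b,0x0c,0x1b] = 34 f7 bf bf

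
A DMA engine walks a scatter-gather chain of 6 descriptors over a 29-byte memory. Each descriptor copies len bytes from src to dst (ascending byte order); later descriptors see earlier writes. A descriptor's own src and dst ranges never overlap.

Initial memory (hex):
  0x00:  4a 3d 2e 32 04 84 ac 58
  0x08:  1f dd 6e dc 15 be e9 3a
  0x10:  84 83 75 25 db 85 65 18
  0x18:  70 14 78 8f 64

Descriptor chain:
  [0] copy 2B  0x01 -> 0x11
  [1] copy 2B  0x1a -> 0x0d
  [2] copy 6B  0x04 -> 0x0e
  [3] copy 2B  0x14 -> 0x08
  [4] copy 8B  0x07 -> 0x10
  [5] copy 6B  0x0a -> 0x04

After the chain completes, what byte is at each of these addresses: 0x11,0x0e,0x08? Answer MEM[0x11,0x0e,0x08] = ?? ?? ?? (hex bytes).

MEM[0x11,0x0e,0x08] = db 04 04

[0] 0x01->0x11 len=2 : 3d 2e
[1] 0x1a->0x0d len=2 : 78 8f
[2] 0x04->0x0e len=6 : 04 84 ac 58 1f dd
[3] 0x14->0x08 len=2 : db 85
[4] 0x07->0x10 len=8 : 58 db 85 6e dc 15 78 04
[5] 0x0a->0x04 len=6 : 6e dc 15 78 04 84
query mem[0x11]=0xdb, mem[0x0e]=0x04, mem[0x08]=0x04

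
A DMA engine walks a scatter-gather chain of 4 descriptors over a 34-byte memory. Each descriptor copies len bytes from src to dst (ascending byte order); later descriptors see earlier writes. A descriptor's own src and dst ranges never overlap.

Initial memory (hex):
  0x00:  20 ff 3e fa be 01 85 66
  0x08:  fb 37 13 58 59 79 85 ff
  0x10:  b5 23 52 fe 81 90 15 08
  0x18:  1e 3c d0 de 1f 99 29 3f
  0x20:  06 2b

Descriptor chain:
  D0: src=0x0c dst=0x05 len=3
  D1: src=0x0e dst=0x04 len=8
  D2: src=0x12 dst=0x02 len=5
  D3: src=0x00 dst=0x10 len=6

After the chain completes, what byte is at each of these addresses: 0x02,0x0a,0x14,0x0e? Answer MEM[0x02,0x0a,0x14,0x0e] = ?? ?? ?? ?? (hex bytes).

D0: mem[0x05..0x07] <- [59 79 85]
D1: mem[0x04..0x0b] <- [85 ff b5 23 52 fe 81 90]
D2: mem[0x02..0x06] <- [52 fe 81 90 15]
D3: mem[0x10..0x15] <- [20 ff 52 fe 81 90]
query mem[0x02]=0x52, mem[0x0a]=0x81, mem[0x14]=0x81, mem[0x0e]=0x85

MEM[0x02,0x0a,0x14,0x0e] = 52 81 81 85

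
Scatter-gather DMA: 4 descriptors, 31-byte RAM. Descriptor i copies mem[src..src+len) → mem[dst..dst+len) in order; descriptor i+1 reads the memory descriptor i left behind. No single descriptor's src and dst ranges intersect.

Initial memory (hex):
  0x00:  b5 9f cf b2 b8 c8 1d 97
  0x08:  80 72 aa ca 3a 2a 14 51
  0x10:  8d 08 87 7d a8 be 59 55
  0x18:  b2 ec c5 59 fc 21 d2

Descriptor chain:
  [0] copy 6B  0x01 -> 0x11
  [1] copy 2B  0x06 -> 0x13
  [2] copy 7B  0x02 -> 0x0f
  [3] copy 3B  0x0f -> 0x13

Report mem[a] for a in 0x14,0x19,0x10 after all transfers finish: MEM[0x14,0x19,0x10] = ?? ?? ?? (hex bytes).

MEM[0x14,0x19,0x10] = b2 ec b2

D0: mem[0x11..0x16] <- [9f cf b2 b8 c8 1d]
D1: mem[0x13..0x14] <- [1d 97]
D2: mem[0x0f..0x15] <- [cf b2 b8 c8 1d 97 80]
D3: mem[0x13..0x15] <- [cf b2 b8]
query mem[0x14]=0xb2, mem[0x19]=0xec, mem[0x10]=0xb2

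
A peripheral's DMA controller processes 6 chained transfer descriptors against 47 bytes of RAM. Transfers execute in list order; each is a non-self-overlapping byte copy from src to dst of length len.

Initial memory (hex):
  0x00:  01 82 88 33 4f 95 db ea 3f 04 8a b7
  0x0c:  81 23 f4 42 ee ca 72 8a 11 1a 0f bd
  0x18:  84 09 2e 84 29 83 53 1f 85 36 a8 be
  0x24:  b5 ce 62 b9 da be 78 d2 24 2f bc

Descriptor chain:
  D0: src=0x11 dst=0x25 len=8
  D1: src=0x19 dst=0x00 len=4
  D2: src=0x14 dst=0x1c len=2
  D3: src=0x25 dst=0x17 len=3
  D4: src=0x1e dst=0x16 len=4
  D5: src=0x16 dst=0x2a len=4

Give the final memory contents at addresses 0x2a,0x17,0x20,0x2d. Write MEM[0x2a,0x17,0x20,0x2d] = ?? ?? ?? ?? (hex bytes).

#0 dst[0x25+8] := {0xca,0x72,0x8a,0x11,0x1a,0x0f,0xbd,0x84}
#1 dst[0x00+4] := {0x09,0x2e,0x84,0x29}
#2 dst[0x1c+2] := {0x11,0x1a}
#3 dst[0x17+3] := {0xca,0x72,0x8a}
#4 dst[0x16+4] := {0x53,0x1f,0x85,0x36}
#5 dst[0x2a+4] := {0x53,0x1f,0x85,0x36}
query mem[0x2a]=0x53, mem[0x17]=0x1f, mem[0x20]=0x85, mem[0x2d]=0x36

MEM[0x2a,0x17,0x20,0x2d] = 53 1f 85 36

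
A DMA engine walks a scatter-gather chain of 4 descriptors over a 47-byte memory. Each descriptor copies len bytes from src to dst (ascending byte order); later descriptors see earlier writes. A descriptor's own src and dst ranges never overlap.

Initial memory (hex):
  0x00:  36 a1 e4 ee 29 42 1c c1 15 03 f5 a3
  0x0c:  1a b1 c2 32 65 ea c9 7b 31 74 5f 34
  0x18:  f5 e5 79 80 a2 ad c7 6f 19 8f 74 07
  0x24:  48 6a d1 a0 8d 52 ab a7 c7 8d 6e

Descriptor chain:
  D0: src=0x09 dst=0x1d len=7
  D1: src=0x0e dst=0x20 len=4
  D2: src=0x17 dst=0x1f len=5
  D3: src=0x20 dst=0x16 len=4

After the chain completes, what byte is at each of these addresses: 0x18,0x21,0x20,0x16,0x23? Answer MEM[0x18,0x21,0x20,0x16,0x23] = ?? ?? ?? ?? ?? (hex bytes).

MEM[0x18,0x21,0x20,0x16,0x23] = 79 e5 f5 f5 80

[0] 0x09->0x1d len=7 : 03 f5 a3 1a b1 c2 32
[1] 0x0e->0x20 len=4 : c2 32 65 ea
[2] 0x17->0x1f len=5 : 34 f5 e5 79 80
[3] 0x20->0x16 len=4 : f5 e5 79 80
query mem[0x18]=0x79, mem[0x21]=0xe5, mem[0x20]=0xf5, mem[0x16]=0xf5, mem[0x23]=0x80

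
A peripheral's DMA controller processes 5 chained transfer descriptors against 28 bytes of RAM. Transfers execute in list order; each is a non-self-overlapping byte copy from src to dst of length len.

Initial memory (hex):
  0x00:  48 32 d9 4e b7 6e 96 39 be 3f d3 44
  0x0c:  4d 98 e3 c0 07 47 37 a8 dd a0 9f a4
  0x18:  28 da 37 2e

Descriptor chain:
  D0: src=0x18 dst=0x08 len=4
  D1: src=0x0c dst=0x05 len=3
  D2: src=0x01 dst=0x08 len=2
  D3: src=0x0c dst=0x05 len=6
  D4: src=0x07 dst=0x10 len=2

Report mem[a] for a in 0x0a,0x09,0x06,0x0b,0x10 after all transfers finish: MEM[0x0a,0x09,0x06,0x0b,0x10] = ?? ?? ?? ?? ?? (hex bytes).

#0 dst[0x08+4] := {0x28,0xda,0x37,0x2e}
#1 dst[0x05+3] := {0x4d,0x98,0xe3}
#2 dst[0x08+2] := {0x32,0xd9}
#3 dst[0x05+6] := {0x4d,0x98,0xe3,0xc0,0x07,0x47}
#4 dst[0x10+2] := {0xe3,0xc0}
query mem[0x0a]=0x47, mem[0x09]=0x07, mem[0x06]=0x98, mem[0x0b]=0x2e, mem[0x10]=0xe3

MEM[0x0a,0x09,0x06,0x0b,0x10] = 47 07 98 2e e3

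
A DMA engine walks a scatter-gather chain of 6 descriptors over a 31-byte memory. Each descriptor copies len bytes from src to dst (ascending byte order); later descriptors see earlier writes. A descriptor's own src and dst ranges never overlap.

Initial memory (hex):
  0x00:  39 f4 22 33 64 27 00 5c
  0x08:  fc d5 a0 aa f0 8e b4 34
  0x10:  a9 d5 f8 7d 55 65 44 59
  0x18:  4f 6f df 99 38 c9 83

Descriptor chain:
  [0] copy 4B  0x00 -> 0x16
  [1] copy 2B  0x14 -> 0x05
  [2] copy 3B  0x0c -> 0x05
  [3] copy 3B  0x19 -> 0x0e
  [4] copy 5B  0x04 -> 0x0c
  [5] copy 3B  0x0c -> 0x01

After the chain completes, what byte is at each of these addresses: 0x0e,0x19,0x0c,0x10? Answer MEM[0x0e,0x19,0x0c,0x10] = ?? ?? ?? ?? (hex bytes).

D0: mem[0x16..0x19] <- [39 f4 22 33]
D1: mem[0x05..0x06] <- [55 65]
D2: mem[0x05..0x07] <- [f0 8e b4]
D3: mem[0x0e..0x10] <- [33 df 99]
D4: mem[0x0c..0x10] <- [64 f0 8e b4 fc]
D5: mem[0x01..0x03] <- [64 f0 8e]
query mem[0x0e]=0x8e, mem[0x19]=0x33, mem[0x0c]=0x64, mem[0x10]=0xfc

MEM[0x0e,0x19,0x0c,0x10] = 8e 33 64 fc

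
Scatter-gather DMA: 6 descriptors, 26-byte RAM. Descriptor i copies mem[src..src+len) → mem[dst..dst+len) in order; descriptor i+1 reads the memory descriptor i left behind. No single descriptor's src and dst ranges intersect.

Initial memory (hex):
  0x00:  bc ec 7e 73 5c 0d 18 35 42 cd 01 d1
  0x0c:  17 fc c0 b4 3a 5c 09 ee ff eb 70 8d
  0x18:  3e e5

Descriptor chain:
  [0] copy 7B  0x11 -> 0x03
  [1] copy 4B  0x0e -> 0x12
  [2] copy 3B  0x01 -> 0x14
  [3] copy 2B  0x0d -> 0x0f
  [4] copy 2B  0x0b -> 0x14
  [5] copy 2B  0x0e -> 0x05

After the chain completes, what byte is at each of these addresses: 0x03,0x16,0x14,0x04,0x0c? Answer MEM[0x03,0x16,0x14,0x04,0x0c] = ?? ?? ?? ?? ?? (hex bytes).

  after D0: wrote 7B at 0x03 = 5c09eeffeb708d
  after D1: wrote 4B at 0x12 = c0b43a5c
  after D2: wrote 3B at 0x14 = ec7e5c
  after D3: wrote 2B at 0x0f = fcc0
  after D4: wrote 2B at 0x14 = d117
  after D5: wrote 2B at 0x05 = c0fc
query mem[0x03]=0x5c, mem[0x16]=0x5c, mem[0x14]=0xd1, mem[0x04]=0x09, mem[0x0c]=0x17

MEM[0x03,0x16,0x14,0x04,0x0c] = 5c 5c d1 09 17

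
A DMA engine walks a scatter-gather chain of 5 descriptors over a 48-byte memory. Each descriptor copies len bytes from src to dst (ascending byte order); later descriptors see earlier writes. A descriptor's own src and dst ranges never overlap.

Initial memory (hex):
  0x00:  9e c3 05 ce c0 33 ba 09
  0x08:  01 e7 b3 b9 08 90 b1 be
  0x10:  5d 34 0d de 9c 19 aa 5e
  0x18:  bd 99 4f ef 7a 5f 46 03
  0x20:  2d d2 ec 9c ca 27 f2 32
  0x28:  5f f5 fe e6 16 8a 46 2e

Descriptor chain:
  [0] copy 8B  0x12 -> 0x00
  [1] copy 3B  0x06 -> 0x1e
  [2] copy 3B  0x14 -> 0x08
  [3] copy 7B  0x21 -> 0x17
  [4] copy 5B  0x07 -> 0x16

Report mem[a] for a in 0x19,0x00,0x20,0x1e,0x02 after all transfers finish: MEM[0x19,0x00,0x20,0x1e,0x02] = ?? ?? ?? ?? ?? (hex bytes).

D0: mem[0x00..0x07] <- [0d de 9c 19 aa 5e bd 99]
D1: mem[0x1e..0x20] <- [bd 99 01]
D2: mem[0x08..0x0a] <- [9c 19 aa]
D3: mem[0x17..0x1d] <- [d2 ec 9c ca 27 f2 32]
D4: mem[0x16..0x1a] <- [99 9c 19 aa b9]
query mem[0x19]=0xaa, mem[0x00]=0x0d, mem[0x20]=0x01, mem[0x1e]=0xbd, mem[0x02]=0x9c

MEM[0x19,0x00,0x20,0x1e,0x02] = aa 0d 01 bd 9c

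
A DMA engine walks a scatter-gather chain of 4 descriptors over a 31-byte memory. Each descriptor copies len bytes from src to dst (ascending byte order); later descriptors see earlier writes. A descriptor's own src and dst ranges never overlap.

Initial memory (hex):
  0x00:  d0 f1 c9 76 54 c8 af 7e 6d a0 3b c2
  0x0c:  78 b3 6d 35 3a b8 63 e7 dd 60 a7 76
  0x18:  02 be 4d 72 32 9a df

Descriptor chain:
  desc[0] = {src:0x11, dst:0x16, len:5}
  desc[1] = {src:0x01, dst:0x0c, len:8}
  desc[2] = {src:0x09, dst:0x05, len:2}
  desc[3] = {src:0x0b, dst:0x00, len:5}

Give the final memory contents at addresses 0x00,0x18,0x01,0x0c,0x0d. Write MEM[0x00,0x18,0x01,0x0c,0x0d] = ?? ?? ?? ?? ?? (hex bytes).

MEM[0x00,0x18,0x01,0x0c,0x0d] = c2 e7 f1 f1 c9

  after D0: wrote 5B at 0x16 = b863e7dd60
  after D1: wrote 8B at 0x0c = f1c97654c8af7e6d
  after D2: wrote 2B at 0x05 = a03b
  after D3: wrote 5B at 0x00 = c2f1c97654
query mem[0x00]=0xc2, mem[0x18]=0xe7, mem[0x01]=0xf1, mem[0x0c]=0xf1, mem[0x0d]=0xc9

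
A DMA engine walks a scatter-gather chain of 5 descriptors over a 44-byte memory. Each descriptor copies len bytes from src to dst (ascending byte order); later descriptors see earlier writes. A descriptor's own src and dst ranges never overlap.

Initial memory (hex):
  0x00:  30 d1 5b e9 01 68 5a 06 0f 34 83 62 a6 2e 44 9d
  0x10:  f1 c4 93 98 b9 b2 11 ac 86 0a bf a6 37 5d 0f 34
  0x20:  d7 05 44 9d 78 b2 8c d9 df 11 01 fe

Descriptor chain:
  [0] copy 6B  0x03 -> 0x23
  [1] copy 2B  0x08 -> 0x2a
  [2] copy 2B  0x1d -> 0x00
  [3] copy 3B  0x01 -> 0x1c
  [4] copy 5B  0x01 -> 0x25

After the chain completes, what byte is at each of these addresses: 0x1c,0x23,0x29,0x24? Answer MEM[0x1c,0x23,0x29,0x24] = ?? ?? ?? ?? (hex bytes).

D0: mem[0x23..0x28] <- [e9 01 68 5a 06 0f]
D1: mem[0x2a..0x2b] <- [0f 34]
D2: mem[0x00..0x01] <- [5d 0f]
D3: mem[0x1c..0x1e] <- [0f 5b e9]
D4: mem[0x25..0x29] <- [0f 5b e9 01 68]
query mem[0x1c]=0x0f, mem[0x23]=0xe9, mem[0x29]=0x68, mem[0x24]=0x01

MEM[0x1c,0x23,0x29,0x24] = 0f e9 68 01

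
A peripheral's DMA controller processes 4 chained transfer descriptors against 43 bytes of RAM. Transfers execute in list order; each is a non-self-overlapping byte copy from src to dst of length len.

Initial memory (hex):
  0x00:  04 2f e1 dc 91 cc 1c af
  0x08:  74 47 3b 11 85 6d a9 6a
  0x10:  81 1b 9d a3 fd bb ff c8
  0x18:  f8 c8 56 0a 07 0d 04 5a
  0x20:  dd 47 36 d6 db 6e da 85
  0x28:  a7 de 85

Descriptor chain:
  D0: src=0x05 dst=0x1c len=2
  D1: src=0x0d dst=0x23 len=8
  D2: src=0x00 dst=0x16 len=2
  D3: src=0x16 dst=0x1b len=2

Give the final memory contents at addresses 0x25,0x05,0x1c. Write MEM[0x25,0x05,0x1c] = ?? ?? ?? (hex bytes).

  after D0: wrote 2B at 0x1c = cc1c
  after D1: wrote 8B at 0x23 = 6da96a811b9da3fd
  after D2: wrote 2B at 0x16 = 042f
  after D3: wrote 2B at 0x1b = 042f
query mem[0x25]=0x6a, mem[0x05]=0xcc, mem[0x1c]=0x2f

MEM[0x25,0x05,0x1c] = 6a cc 2f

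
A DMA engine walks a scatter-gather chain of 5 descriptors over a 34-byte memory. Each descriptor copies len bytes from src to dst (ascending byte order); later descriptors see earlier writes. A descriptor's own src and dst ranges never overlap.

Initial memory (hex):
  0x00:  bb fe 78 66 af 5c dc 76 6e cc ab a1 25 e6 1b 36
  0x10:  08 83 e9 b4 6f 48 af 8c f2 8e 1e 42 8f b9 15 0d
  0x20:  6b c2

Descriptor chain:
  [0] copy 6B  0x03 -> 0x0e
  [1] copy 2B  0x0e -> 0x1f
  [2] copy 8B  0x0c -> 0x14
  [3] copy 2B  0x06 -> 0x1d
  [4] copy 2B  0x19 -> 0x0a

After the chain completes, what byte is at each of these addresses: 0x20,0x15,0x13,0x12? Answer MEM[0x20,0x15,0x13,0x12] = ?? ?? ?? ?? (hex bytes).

MEM[0x20,0x15,0x13,0x12] = af e6 6e 76

D0: mem[0x0e..0x13] <- [66 af 5c dc 76 6e]
D1: mem[0x1f..0x20] <- [66 af]
D2: mem[0x14..0x1b] <- [25 e6 66 af 5c dc 76 6e]
D3: mem[0x1d..0x1e] <- [dc 76]
D4: mem[0x0a..0x0b] <- [dc 76]
query mem[0x20]=0xaf, mem[0x15]=0xe6, mem[0x13]=0x6e, mem[0x12]=0x76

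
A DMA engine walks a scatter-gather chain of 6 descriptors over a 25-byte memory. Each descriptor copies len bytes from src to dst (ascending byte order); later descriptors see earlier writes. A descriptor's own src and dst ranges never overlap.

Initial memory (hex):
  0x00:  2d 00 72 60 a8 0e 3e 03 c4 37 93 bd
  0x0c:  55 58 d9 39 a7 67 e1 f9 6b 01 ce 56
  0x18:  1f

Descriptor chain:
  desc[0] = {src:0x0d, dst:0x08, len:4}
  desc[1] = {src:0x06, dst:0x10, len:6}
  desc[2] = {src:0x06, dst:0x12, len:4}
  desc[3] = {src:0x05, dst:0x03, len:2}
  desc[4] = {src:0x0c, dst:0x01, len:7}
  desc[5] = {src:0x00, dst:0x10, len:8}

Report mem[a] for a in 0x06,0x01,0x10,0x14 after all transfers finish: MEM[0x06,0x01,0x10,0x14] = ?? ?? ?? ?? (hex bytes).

D0: mem[0x08..0x0b] <- [58 d9 39 a7]
D1: mem[0x10..0x15] <- [3e 03 58 d9 39 a7]
D2: mem[0x12..0x15] <- [3e 03 58 d9]
D3: mem[0x03..0x04] <- [0e 3e]
D4: mem[0x01..0x07] <- [55 58 d9 39 3e 03 3e]
D5: mem[0x10..0x17] <- [2d 55 58 d9 39 3e 03 3e]
query mem[0x06]=0x03, mem[0x01]=0x55, mem[0x10]=0x2d, mem[0x14]=0x39

MEM[0x06,0x01,0x10,0x14] = 03 55 2d 39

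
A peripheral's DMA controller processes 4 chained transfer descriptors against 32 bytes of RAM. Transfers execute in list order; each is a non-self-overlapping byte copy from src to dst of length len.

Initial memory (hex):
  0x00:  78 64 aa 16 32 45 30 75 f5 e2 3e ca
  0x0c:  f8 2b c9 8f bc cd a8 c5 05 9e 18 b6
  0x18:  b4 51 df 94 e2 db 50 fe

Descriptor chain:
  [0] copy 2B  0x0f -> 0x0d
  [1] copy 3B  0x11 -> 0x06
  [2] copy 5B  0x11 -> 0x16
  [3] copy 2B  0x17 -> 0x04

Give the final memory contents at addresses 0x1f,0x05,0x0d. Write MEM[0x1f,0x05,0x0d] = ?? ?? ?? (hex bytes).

#0 dst[0x0d+2] := {0x8f,0xbc}
#1 dst[0x06+3] := {0xcd,0xa8,0xc5}
#2 dst[0x16+5] := {0xcd,0xa8,0xc5,0x05,0x9e}
#3 dst[0x04+2] := {0xa8,0xc5}
query mem[0x1f]=0xfe, mem[0x05]=0xc5, mem[0x0d]=0x8f

MEM[0x1f,0x05,0x0d] = fe c5 8f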